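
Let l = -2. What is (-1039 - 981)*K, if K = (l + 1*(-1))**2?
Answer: -18180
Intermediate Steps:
K = 9 (K = (-2 + 1*(-1))**2 = (-2 - 1)**2 = (-3)**2 = 9)
(-1039 - 981)*K = (-1039 - 981)*9 = -2020*9 = -18180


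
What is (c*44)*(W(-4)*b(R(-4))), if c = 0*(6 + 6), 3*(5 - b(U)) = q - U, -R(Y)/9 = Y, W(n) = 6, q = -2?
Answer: 0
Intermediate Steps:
R(Y) = -9*Y
b(U) = 17/3 + U/3 (b(U) = 5 - (-2 - U)/3 = 5 + (⅔ + U/3) = 17/3 + U/3)
c = 0 (c = 0*12 = 0)
(c*44)*(W(-4)*b(R(-4))) = (0*44)*(6*(17/3 + (-9*(-4))/3)) = 0*(6*(17/3 + (⅓)*36)) = 0*(6*(17/3 + 12)) = 0*(6*(53/3)) = 0*106 = 0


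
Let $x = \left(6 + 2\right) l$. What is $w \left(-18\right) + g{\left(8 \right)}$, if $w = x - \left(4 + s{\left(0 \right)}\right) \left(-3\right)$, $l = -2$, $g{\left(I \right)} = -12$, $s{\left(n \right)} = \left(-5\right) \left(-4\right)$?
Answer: $-1020$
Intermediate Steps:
$s{\left(n \right)} = 20$
$x = -16$ ($x = \left(6 + 2\right) \left(-2\right) = 8 \left(-2\right) = -16$)
$w = 56$ ($w = -16 - \left(4 + 20\right) \left(-3\right) = -16 - 24 \left(-3\right) = -16 - -72 = -16 + 72 = 56$)
$w \left(-18\right) + g{\left(8 \right)} = 56 \left(-18\right) - 12 = -1008 - 12 = -1020$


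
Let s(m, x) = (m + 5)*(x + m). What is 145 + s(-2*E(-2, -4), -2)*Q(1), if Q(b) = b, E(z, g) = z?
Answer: 163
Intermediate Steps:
s(m, x) = (5 + m)*(m + x)
145 + s(-2*E(-2, -4), -2)*Q(1) = 145 + ((-2*(-2))² + 5*(-2*(-2)) + 5*(-2) - 2*(-2)*(-2))*1 = 145 + (4² + 5*4 - 10 + 4*(-2))*1 = 145 + (16 + 20 - 10 - 8)*1 = 145 + 18*1 = 145 + 18 = 163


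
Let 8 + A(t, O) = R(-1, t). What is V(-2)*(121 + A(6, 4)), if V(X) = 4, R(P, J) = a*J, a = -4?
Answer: 356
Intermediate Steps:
R(P, J) = -4*J
A(t, O) = -8 - 4*t
V(-2)*(121 + A(6, 4)) = 4*(121 + (-8 - 4*6)) = 4*(121 + (-8 - 24)) = 4*(121 - 32) = 4*89 = 356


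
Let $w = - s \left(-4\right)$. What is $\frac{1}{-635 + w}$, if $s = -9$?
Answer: $- \frac{1}{671} \approx -0.0014903$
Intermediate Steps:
$w = -36$ ($w = \left(-1\right) \left(-9\right) \left(-4\right) = 9 \left(-4\right) = -36$)
$\frac{1}{-635 + w} = \frac{1}{-635 - 36} = \frac{1}{-671} = - \frac{1}{671}$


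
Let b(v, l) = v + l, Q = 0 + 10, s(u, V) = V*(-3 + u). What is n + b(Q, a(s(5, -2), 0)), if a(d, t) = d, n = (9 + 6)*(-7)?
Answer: -99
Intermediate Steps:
n = -105 (n = 15*(-7) = -105)
Q = 10
b(v, l) = l + v
n + b(Q, a(s(5, -2), 0)) = -105 + (-2*(-3 + 5) + 10) = -105 + (-2*2 + 10) = -105 + (-4 + 10) = -105 + 6 = -99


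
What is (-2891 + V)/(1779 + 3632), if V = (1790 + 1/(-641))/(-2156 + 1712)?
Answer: -274645851/513330748 ≈ -0.53503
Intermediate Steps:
V = -382463/94868 (V = (1790 - 1/641)/(-444) = (1147389/641)*(-1/444) = -382463/94868 ≈ -4.0315)
(-2891 + V)/(1779 + 3632) = (-2891 - 382463/94868)/(1779 + 3632) = -274645851/94868/5411 = -274645851/94868*1/5411 = -274645851/513330748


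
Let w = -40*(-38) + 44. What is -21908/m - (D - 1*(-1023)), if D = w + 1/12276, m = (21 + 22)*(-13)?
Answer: -17483786659/6862284 ≈ -2547.8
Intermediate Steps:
m = -559 (m = 43*(-13) = -559)
w = 1564 (w = 1520 + 44 = 1564)
D = 19199665/12276 (D = 1564 + 1/12276 = 19199665/12276 ≈ 1564.0)
-21908/m - (D - 1*(-1023)) = -21908/(-559) - (19199665/12276 - 1*(-1023)) = -21908*(-1/559) - (19199665/12276 + 1023) = 21908/559 - 1*31758013/12276 = 21908/559 - 31758013/12276 = -17483786659/6862284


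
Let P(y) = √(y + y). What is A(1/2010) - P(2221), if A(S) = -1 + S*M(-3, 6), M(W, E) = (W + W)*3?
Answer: -338/335 - √4442 ≈ -67.657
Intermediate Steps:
P(y) = √2*√y (P(y) = √(2*y) = √2*√y)
M(W, E) = 6*W (M(W, E) = (2*W)*3 = 6*W)
A(S) = -1 - 18*S (A(S) = -1 + S*(6*(-3)) = -1 + S*(-18) = -1 - 18*S)
A(1/2010) - P(2221) = (-1 - 18/2010) - √2*√2221 = (-1 - 18*1/2010) - √4442 = (-1 - 3/335) - √4442 = -338/335 - √4442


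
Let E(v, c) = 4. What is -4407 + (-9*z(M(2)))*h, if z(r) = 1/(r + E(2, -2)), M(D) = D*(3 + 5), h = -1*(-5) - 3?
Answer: -44079/10 ≈ -4407.9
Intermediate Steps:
h = 2 (h = 5 - 3 = 2)
M(D) = 8*D (M(D) = D*8 = 8*D)
z(r) = 1/(4 + r) (z(r) = 1/(r + 4) = 1/(4 + r))
-4407 + (-9*z(M(2)))*h = -4407 - 9/(4 + 8*2)*2 = -4407 - 9/(4 + 16)*2 = -4407 - 9/20*2 = -4407 - 9/10 = -44079/10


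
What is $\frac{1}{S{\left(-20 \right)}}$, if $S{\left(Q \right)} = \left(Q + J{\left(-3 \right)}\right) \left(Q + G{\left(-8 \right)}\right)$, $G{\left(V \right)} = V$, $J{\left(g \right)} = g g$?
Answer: $\frac{1}{308} \approx 0.0032468$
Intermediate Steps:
$J{\left(g \right)} = g^{2}$
$S{\left(Q \right)} = \left(-8 + Q\right) \left(9 + Q\right)$ ($S{\left(Q \right)} = \left(Q + \left(-3\right)^{2}\right) \left(Q - 8\right) = \left(Q + 9\right) \left(-8 + Q\right) = \left(9 + Q\right) \left(-8 + Q\right) = \left(-8 + Q\right) \left(9 + Q\right)$)
$\frac{1}{S{\left(-20 \right)}} = \frac{1}{-72 - 20 + \left(-20\right)^{2}} = \frac{1}{-72 - 20 + 400} = \frac{1}{308}$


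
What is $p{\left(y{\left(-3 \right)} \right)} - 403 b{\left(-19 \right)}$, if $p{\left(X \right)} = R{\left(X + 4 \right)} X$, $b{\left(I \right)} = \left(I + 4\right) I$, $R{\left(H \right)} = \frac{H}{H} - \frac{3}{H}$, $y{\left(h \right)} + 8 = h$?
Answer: $- \frac{804095}{7} \approx -1.1487 \cdot 10^{5}$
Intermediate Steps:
$y{\left(h \right)} = -8 + h$
$R{\left(H \right)} = 1 - \frac{3}{H}$
$b{\left(I \right)} = I \left(4 + I\right)$ ($b{\left(I \right)} = \left(4 + I\right) I = I \left(4 + I\right)$)
$p{\left(X \right)} = \frac{X \left(1 + X\right)}{4 + X}$ ($p{\left(X \right)} = \frac{-3 + \left(X + 4\right)}{X + 4} X = \frac{-3 + \left(4 + X\right)}{4 + X} X = \frac{1 + X}{4 + X} X = \frac{X \left(1 + X\right)}{4 + X}$)
$p{\left(y{\left(-3 \right)} \right)} - 403 b{\left(-19 \right)} = \frac{\left(-8 - 3\right) \left(1 - 11\right)}{4 - 11} - 403 \left(- 19 \left(4 - 19\right)\right) = - \frac{11 \left(1 - 11\right)}{4 - 11} - 403 \left(\left(-19\right) \left(-15\right)\right) = \left(-11\right) \frac{1}{-7} \left(-10\right) - 114855 = \left(-11\right) \left(- \frac{1}{7}\right) \left(-10\right) - 114855 = - \frac{110}{7} - 114855 = - \frac{804095}{7}$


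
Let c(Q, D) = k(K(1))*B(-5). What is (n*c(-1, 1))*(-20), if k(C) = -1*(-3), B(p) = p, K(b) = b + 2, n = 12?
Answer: 3600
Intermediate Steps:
K(b) = 2 + b
k(C) = 3
c(Q, D) = -15 (c(Q, D) = 3*(-5) = -15)
(n*c(-1, 1))*(-20) = (12*(-15))*(-20) = -180*(-20) = 3600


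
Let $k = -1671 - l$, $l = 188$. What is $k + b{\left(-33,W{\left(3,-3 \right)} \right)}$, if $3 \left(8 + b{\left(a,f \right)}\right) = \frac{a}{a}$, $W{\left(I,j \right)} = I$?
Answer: $- \frac{5600}{3} \approx -1866.7$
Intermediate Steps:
$b{\left(a,f \right)} = - \frac{23}{3}$ ($b{\left(a,f \right)} = -8 + \frac{a \frac{1}{a}}{3} = -8 + \frac{1}{3} \cdot 1 = -8 + \frac{1}{3} = - \frac{23}{3}$)
$k = -1859$ ($k = -1671 - 188 = -1859$)
$k + b{\left(-33,W{\left(3,-3 \right)} \right)} = -1859 - \frac{23}{3} = - \frac{5600}{3}$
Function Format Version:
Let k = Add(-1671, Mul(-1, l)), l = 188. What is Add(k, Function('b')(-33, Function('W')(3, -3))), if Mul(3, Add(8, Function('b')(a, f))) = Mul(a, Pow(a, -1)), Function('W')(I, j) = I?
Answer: Rational(-5600, 3) ≈ -1866.7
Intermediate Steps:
Function('b')(a, f) = Rational(-23, 3) (Function('b')(a, f) = Add(-8, Mul(Rational(1, 3), Mul(a, Pow(a, -1)))) = Add(-8, Mul(Rational(1, 3), 1)) = Add(-8, Rational(1, 3)) = Rational(-23, 3))
k = -1859 (k = Add(-1671, Mul(-1, 188)) = Add(-1671, -188) = -1859)
Add(k, Function('b')(-33, Function('W')(3, -3))) = Add(-1859, Rational(-23, 3)) = Rational(-5600, 3)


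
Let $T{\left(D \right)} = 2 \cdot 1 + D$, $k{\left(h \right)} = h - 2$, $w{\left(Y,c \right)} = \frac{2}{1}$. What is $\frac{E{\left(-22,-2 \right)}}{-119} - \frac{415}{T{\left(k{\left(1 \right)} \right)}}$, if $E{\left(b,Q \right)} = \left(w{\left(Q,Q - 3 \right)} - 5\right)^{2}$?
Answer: $- \frac{49394}{119} \approx -415.08$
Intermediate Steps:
$w{\left(Y,c \right)} = 2$ ($w{\left(Y,c \right)} = 2 \cdot 1 = 2$)
$k{\left(h \right)} = -2 + h$
$T{\left(D \right)} = 2 + D$
$E{\left(b,Q \right)} = 9$ ($E{\left(b,Q \right)} = \left(2 - 5\right)^{2} = \left(-3\right)^{2} = 9$)
$\frac{E{\left(-22,-2 \right)}}{-119} - \frac{415}{T{\left(k{\left(1 \right)} \right)}} = \frac{9}{-119} - \frac{415}{2 + \left(-2 + 1\right)} = 9 \left(- \frac{1}{119}\right) - \frac{415}{2 - 1} = - \frac{9}{119} - \frac{415}{1} = - \frac{9}{119} - 415 = - \frac{49394}{119}$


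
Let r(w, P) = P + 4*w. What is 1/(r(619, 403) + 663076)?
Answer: 1/665955 ≈ 1.5016e-6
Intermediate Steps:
1/(r(619, 403) + 663076) = 1/((403 + 4*619) + 663076) = 1/((403 + 2476) + 663076) = 1/(2879 + 663076) = 1/665955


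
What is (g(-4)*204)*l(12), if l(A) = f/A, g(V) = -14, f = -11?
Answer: 2618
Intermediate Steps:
l(A) = -11/A
(g(-4)*204)*l(12) = (-14*204)*(-11/12) = -(-31416)/12 = -2856*(-11/12) = 2618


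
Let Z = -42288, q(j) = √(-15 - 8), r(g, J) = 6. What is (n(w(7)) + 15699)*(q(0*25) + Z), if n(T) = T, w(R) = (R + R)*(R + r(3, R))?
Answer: -671575728 + 15881*I*√23 ≈ -6.7158e+8 + 76163.0*I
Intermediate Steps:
w(R) = 2*R*(6 + R) (w(R) = (R + R)*(R + 6) = (2*R)*(6 + R) = 2*R*(6 + R))
q(j) = I*√23 (q(j) = √(-23) = I*√23)
(n(w(7)) + 15699)*(q(0*25) + Z) = (2*7*(6 + 7) + 15699)*(I*√23 - 42288) = (2*7*13 + 15699)*(-42288 + I*√23) = (182 + 15699)*(-42288 + I*√23) = 15881*(-42288 + I*√23) = -671575728 + 15881*I*√23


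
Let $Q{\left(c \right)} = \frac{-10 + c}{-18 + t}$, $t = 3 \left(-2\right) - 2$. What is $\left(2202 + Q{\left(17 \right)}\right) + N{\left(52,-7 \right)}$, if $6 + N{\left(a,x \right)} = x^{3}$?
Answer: $\frac{48171}{26} \approx 1852.7$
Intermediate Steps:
$N{\left(a,x \right)} = -6 + x^{3}$
$t = -8$ ($t = -6 - 2 = -8$)
$Q{\left(c \right)} = \frac{5}{13} - \frac{c}{26}$ ($Q{\left(c \right)} = \frac{-10 + c}{-18 - 8} = \frac{-10 + c}{-26} = \left(-10 + c\right) \left(- \frac{1}{26}\right) = \frac{5}{13} - \frac{c}{26}$)
$\left(2202 + Q{\left(17 \right)}\right) + N{\left(52,-7 \right)} = \left(2202 + \left(\frac{5}{13} - \frac{17}{26}\right)\right) + \left(-6 + \left(-7\right)^{3}\right) = \left(2202 + \left(\frac{5}{13} - \frac{17}{26}\right)\right) - 349 = \left(2202 - \frac{7}{26}\right) - 349 = \frac{57245}{26} - 349 = \frac{48171}{26}$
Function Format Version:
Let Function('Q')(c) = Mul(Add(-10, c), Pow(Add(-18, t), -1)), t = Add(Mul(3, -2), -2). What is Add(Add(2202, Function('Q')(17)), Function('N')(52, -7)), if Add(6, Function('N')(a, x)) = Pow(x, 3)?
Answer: Rational(48171, 26) ≈ 1852.7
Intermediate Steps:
Function('N')(a, x) = Add(-6, Pow(x, 3))
t = -8 (t = Add(-6, -2) = -8)
Function('Q')(c) = Add(Rational(5, 13), Mul(Rational(-1, 26), c)) (Function('Q')(c) = Mul(Add(-10, c), Pow(Add(-18, -8), -1)) = Mul(Add(-10, c), Pow(-26, -1)) = Mul(Add(-10, c), Rational(-1, 26)) = Add(Rational(5, 13), Mul(Rational(-1, 26), c)))
Add(Add(2202, Function('Q')(17)), Function('N')(52, -7)) = Add(Add(2202, Add(Rational(5, 13), Mul(Rational(-1, 26), 17))), Add(-6, Pow(-7, 3))) = Add(Add(2202, Add(Rational(5, 13), Rational(-17, 26))), Add(-6, -343)) = Add(Add(2202, Rational(-7, 26)), -349) = Add(Rational(57245, 26), -349) = Rational(48171, 26)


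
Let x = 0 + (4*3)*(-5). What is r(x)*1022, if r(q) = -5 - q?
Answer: 56210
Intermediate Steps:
x = -60 (x = 0 + 12*(-5) = 0 - 60 = -60)
r(x)*1022 = (-5 - 1*(-60))*1022 = (-5 + 60)*1022 = 55*1022 = 56210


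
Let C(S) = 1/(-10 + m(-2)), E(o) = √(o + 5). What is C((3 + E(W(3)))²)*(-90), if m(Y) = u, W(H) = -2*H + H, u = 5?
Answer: 18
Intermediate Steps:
W(H) = -H
m(Y) = 5
E(o) = √(5 + o)
C(S) = -⅕ (C(S) = 1/(-10 + 5) = 1/(-5) = -⅕)
C((3 + E(W(3)))²)*(-90) = -⅕*(-90) = 18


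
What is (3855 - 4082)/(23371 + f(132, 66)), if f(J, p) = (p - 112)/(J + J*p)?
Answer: -1003794/103346539 ≈ -0.0097129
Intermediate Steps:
f(J, p) = (-112 + p)/(J + J*p)
(3855 - 4082)/(23371 + f(132, 66)) = (3855 - 4082)/(23371 + (-112 + 66)/(132*(1 + 66))) = -227/(23371 + (1/132)*(-46)/67) = -227/(23371 + (1/132)*(1/67)*(-46)) = -227/(23371 - 23/4422) = -227/103346539/4422 = -227*4422/103346539 = -1003794/103346539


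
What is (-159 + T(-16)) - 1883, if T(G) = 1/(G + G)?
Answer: -65345/32 ≈ -2042.0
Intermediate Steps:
T(G) = 1/(2*G)
(-159 + T(-16)) - 1883 = (-159 + (½)/(-16)) - 1883 = (-159 + (½)*(-1/16)) - 1883 = (-159 - 1/32) - 1883 = -5089/32 - 1883 = -65345/32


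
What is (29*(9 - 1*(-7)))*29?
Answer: 13456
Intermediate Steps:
(29*(9 - 1*(-7)))*29 = (29*(9 + 7))*29 = (29*16)*29 = 464*29 = 13456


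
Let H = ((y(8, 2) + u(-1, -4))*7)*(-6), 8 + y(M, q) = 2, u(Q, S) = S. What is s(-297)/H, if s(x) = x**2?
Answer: 29403/140 ≈ 210.02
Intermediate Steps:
y(M, q) = -6 (y(M, q) = -8 + 2 = -6)
H = 420 (H = ((-6 - 4)*7)*(-6) = -10*7*(-6) = -70*(-6) = 420)
s(-297)/H = (-297)**2/420 = 88209*(1/420) = 29403/140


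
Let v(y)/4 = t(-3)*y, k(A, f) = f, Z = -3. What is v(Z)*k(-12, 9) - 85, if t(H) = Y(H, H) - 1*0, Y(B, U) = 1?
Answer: -193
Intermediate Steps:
t(H) = 1 (t(H) = 1 - 1*0 = 1 + 0 = 1)
v(y) = 4*y (v(y) = 4*(1*y) = 4*y)
v(Z)*k(-12, 9) - 85 = (4*(-3))*9 - 85 = -12*9 - 85 = -108 - 85 = -193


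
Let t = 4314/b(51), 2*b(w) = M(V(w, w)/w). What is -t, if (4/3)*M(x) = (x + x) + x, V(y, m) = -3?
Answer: 195568/3 ≈ 65189.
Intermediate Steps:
M(x) = 9*x/4 (M(x) = 3*((x + x) + x)/4 = 3*(2*x + x)/4 = 3*(3*x)/4 = 9*x/4)
b(w) = -27/(8*w) (b(w) = (9*(-3/w)/4)/2 = (-27/(4*w))/2 = -27/(8*w))
t = -195568/3 (t = 4314/((-27/8/51)) = 4314/((-27/8*1/51)) = 4314/(-9/136) = 4314*(-136/9) = -195568/3 ≈ -65189.)
-t = -1*(-195568/3) = 195568/3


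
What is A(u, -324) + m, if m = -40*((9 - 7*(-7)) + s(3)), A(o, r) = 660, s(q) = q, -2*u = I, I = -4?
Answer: -1780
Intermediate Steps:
u = 2 (u = -1/2*(-4) = 2)
m = -2440 (m = -40*((9 - 7*(-7)) + 3) = -40*((9 + 49) + 3) = -40*(58 + 3) = -40*61 = -2440)
A(u, -324) + m = 660 - 2440 = -1780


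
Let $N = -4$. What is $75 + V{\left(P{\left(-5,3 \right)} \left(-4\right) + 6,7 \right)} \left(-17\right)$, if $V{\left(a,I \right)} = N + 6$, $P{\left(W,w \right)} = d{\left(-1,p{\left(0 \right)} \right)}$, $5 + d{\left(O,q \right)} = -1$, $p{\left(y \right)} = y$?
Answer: $41$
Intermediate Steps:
$d{\left(O,q \right)} = -6$ ($d{\left(O,q \right)} = -5 - 1 = -6$)
$P{\left(W,w \right)} = -6$
$V{\left(a,I \right)} = 2$ ($V{\left(a,I \right)} = -4 + 6 = 2$)
$75 + V{\left(P{\left(-5,3 \right)} \left(-4\right) + 6,7 \right)} \left(-17\right) = 75 + 2 \left(-17\right) = 75 - 34 = 41$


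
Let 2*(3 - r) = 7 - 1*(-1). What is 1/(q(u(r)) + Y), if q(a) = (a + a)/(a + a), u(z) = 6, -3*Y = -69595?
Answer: 3/69598 ≈ 4.3105e-5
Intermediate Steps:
r = -1 (r = 3 - (7 - 1*(-1))/2 = 3 - (7 + 1)/2 = 3 - 1/2*8 = 3 - 4 = -1)
Y = 69595/3 (Y = -1/3*(-69595) = 69595/3 ≈ 23198.)
q(a) = 1 (q(a) = (2*a)/((2*a)) = (2*a)*(1/(2*a)) = 1)
1/(q(u(r)) + Y) = 1/(1 + 69595/3) = 1/(69598/3) = 3/69598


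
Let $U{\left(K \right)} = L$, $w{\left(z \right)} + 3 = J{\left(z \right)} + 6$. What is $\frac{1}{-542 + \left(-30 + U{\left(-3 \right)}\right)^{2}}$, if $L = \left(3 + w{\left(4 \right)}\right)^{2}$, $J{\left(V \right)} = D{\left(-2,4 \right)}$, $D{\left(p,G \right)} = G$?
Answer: $\frac{1}{4358} \approx 0.00022946$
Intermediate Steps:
$J{\left(V \right)} = 4$
$w{\left(z \right)} = 7$ ($w{\left(z \right)} = -3 + \left(4 + 6\right) = -3 + 10 = 7$)
$L = 100$ ($L = \left(3 + 7\right)^{2} = 10^{2} = 100$)
$U{\left(K \right)} = 100$
$\frac{1}{-542 + \left(-30 + U{\left(-3 \right)}\right)^{2}} = \frac{1}{-542 + \left(-30 + 100\right)^{2}} = \frac{1}{-542 + 70^{2}} = \frac{1}{-542 + 4900} = \frac{1}{4358}$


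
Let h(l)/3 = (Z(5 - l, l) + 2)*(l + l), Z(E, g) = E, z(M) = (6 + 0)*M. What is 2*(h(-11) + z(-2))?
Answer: -2400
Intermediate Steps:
z(M) = 6*M
h(l) = 6*l*(7 - l) (h(l) = 3*(((5 - l) + 2)*(l + l)) = 3*((7 - l)*(2*l)) = 3*(2*l*(7 - l)) = 6*l*(7 - l))
2*(h(-11) + z(-2)) = 2*(6*(-11)*(7 - 1*(-11)) + 6*(-2)) = 2*(6*(-11)*(7 + 11) - 12) = 2*(6*(-11)*18 - 12) = 2*(-1188 - 12) = 2*(-1200) = -2400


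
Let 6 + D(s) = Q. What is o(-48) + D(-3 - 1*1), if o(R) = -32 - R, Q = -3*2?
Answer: 4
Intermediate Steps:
Q = -6
D(s) = -12 (D(s) = -6 - 6 = -12)
o(-48) + D(-3 - 1*1) = (-32 - 1*(-48)) - 12 = (-32 + 48) - 12 = 16 - 12 = 4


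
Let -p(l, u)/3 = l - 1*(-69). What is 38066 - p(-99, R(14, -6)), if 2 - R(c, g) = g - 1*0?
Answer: 37976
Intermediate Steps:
R(c, g) = 2 - g (R(c, g) = 2 - (g - 1*0) = 2 - (g + 0) = 2 - g)
p(l, u) = -207 - 3*l (p(l, u) = -3*(l - 1*(-69)) = -3*(l + 69) = -3*(69 + l) = -207 - 3*l)
38066 - p(-99, R(14, -6)) = 38066 - (-207 - 3*(-99)) = 38066 - (-207 + 297) = 38066 - 1*90 = 38066 - 90 = 37976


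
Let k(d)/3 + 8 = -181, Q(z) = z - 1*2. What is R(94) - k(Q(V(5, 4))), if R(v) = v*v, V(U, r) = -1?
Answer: 9403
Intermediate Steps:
Q(z) = -2 + z (Q(z) = z - 2 = -2 + z)
R(v) = v**2
k(d) = -567 (k(d) = -24 + 3*(-181) = -24 - 543 = -567)
R(94) - k(Q(V(5, 4))) = 94**2 - 1*(-567) = 8836 + 567 = 9403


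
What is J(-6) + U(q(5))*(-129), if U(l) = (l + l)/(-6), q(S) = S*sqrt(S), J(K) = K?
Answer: -6 + 215*sqrt(5) ≈ 474.75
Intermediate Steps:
q(S) = S**(3/2)
U(l) = -l/3 (U(l) = (2*l)*(-1/6) = -l/3)
J(-6) + U(q(5))*(-129) = -6 - 5*sqrt(5)/3*(-129) = -6 + 215*sqrt(5)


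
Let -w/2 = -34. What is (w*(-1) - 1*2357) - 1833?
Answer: -4258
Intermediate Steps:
w = 68 (w = -2*(-34) = 68)
(w*(-1) - 1*2357) - 1833 = (68*(-1) - 1*2357) - 1833 = (-68 - 2357) - 1833 = -2425 - 1833 = -4258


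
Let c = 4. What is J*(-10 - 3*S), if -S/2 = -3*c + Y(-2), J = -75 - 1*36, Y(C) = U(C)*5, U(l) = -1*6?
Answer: 29082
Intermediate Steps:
U(l) = -6
Y(C) = -30 (Y(C) = -6*5 = -30)
J = -111 (J = -75 - 36 = -111)
S = 84 (S = -2*(-3*4 - 30) = -2*(-12 - 30) = -2*(-42) = 84)
J*(-10 - 3*S) = -111*(-10 - 3*84) = -111*(-10 - 252) = -111*(-262) = 29082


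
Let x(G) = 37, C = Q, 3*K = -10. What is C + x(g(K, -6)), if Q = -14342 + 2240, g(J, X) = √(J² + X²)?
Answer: -12065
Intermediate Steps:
K = -10/3 (K = (⅓)*(-10) = -10/3 ≈ -3.3333)
Q = -12102
C = -12102
C + x(g(K, -6)) = -12102 + 37 = -12065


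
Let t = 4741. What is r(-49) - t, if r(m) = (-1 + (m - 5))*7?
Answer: -5126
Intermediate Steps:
r(m) = -42 + 7*m (r(m) = (-1 + (-5 + m))*7 = (-6 + m)*7 = -42 + 7*m)
r(-49) - t = (-42 + 7*(-49)) - 1*4741 = (-42 - 343) - 4741 = -385 - 4741 = -5126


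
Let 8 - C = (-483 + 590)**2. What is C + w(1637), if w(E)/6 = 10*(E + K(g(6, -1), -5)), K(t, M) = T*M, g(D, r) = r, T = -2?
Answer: 87379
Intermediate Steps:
K(t, M) = -2*M
w(E) = 600 + 60*E (w(E) = 6*(10*(E - 2*(-5))) = 6*(10*(E + 10)) = 6*(10*(10 + E)) = 6*(100 + 10*E) = 600 + 60*E)
C = -11441 (C = 8 - (-483 + 590)**2 = 8 - 1*107**2 = 8 - 1*11449 = 8 - 11449 = -11441)
C + w(1637) = -11441 + (600 + 60*1637) = -11441 + (600 + 98220) = -11441 + 98820 = 87379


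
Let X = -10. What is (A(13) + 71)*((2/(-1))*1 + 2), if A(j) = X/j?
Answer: 0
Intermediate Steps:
A(j) = -10/j
(A(13) + 71)*((2/(-1))*1 + 2) = (-10/13 + 71)*((2/(-1))*1 + 2) = (-10*1/13 + 71)*((2*(-1))*1 + 2) = (-10/13 + 71)*(-2*1 + 2) = 913*(-2 + 2)/13 = (913/13)*0 = 0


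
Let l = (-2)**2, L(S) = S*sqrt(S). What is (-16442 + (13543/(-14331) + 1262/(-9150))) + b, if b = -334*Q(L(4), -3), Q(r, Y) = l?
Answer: -388557857312/21854775 ≈ -17779.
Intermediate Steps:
L(S) = S**(3/2)
l = 4
Q(r, Y) = 4
b = -1336 (b = -334*4 = -1336)
(-16442 + (13543/(-14331) + 1262/(-9150))) + b = (-16442 + (13543/(-14331) + 1262/(-9150))) - 1336 = (-16442 + (13543*(-1/14331) + 1262*(-1/9150))) - 1336 = (-16442 + (-13543/14331 - 631/4575)) - 1336 = (-16442 - 23667362/21854775) - 1336 = -359359877912/21854775 - 1336 = -388557857312/21854775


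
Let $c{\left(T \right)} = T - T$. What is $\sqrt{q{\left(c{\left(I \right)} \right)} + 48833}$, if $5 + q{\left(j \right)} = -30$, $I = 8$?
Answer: $3 \sqrt{5422} \approx 220.9$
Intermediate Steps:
$c{\left(T \right)} = 0$
$q{\left(j \right)} = -35$ ($q{\left(j \right)} = -5 - 30 = -35$)
$\sqrt{q{\left(c{\left(I \right)} \right)} + 48833} = \sqrt{-35 + 48833} = \sqrt{48798} = 3 \sqrt{5422}$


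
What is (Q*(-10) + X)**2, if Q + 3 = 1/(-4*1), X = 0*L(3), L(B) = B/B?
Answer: 4225/4 ≈ 1056.3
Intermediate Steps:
L(B) = 1
X = 0 (X = 0*1 = 0)
Q = -13/4 (Q = -3 + 1/(-4*1) = -3 + 1/(-4) = -3 - 1/4 = -13/4 ≈ -3.2500)
(Q*(-10) + X)**2 = (-13/4*(-10) + 0)**2 = (65/2 + 0)**2 = (65/2)**2 = 4225/4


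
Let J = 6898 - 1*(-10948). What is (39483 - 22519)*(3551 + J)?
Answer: 362978708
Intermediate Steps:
J = 17846 (J = 6898 + 10948 = 17846)
(39483 - 22519)*(3551 + J) = (39483 - 22519)*(3551 + 17846) = 16964*21397 = 362978708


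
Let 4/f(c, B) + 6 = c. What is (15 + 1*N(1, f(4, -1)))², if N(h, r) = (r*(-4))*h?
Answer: 529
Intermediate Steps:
f(c, B) = 4/(-6 + c)
N(h, r) = -4*h*r (N(h, r) = (-4*r)*h = -4*h*r)
(15 + 1*N(1, f(4, -1)))² = (15 + 1*(-4*1*4/(-6 + 4)))² = (15 + 1*(-4*1*4/(-2)))² = (15 + 1*(-4*1*4*(-½)))² = (15 + 1*(-4*1*(-2)))² = (15 + 1*8)² = (15 + 8)² = 23² = 529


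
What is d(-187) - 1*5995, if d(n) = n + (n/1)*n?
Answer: 28787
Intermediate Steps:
d(n) = n + n² (d(n) = n + (n*1)*n = n + n*n = n + n²)
d(-187) - 1*5995 = -187*(1 - 187) - 1*5995 = -187*(-186) - 5995 = 34782 - 5995 = 28787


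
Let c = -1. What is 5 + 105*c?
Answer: -100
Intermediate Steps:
5 + 105*c = 5 + 105*(-1) = 5 - 105 = -100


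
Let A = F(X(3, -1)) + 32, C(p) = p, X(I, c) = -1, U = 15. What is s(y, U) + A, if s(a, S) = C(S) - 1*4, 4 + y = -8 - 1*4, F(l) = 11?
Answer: 54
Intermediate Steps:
y = -16 (y = -4 + (-8 - 1*4) = -4 + (-8 - 4) = -4 - 12 = -16)
s(a, S) = -4 + S (s(a, S) = S - 1*4 = S - 4 = -4 + S)
A = 43 (A = 11 + 32 = 43)
s(y, U) + A = (-4 + 15) + 43 = 11 + 43 = 54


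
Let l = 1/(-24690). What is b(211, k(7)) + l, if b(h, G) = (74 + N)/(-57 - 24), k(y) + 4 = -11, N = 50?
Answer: -1020547/666630 ≈ -1.5309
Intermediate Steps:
k(y) = -15 (k(y) = -4 - 11 = -15)
b(h, G) = -124/81 (b(h, G) = (74 + 50)/(-57 - 24) = 124/(-81) = 124*(-1/81) = -124/81)
l = -1/24690 ≈ -4.0502e-5
b(211, k(7)) + l = -124/81 - 1/24690 = -1020547/666630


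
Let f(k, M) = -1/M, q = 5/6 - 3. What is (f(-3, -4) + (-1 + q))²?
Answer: 1225/144 ≈ 8.5069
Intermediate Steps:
q = -13/6 (q = 5*(⅙) - 3 = ⅚ - 3 = -13/6 ≈ -2.1667)
(f(-3, -4) + (-1 + q))² = (-1/(-4) + (-1 - 13/6))² = (-1*(-¼) - 19/6)² = (¼ - 19/6)² = (-35/12)² = 1225/144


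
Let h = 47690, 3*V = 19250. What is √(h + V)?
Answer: 4*√30435/3 ≈ 232.61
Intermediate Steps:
V = 19250/3 (V = (⅓)*19250 = 19250/3 ≈ 6416.7)
√(h + V) = √(47690 + 19250/3) = √(162320/3) = 4*√30435/3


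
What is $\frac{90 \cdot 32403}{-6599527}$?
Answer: $- \frac{2916270}{6599527} \approx -0.44189$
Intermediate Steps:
$\frac{90 \cdot 32403}{-6599527} = 2916270 \left(- \frac{1}{6599527}\right) = - \frac{2916270}{6599527}$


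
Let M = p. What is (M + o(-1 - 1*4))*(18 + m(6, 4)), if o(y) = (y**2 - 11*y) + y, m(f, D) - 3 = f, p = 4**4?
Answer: 8937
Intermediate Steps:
p = 256
M = 256
m(f, D) = 3 + f
o(y) = y**2 - 10*y
(M + o(-1 - 1*4))*(18 + m(6, 4)) = (256 + (-1 - 1*4)*(-10 + (-1 - 1*4)))*(18 + (3 + 6)) = (256 + (-1 - 4)*(-10 + (-1 - 4)))*(18 + 9) = (256 - 5*(-10 - 5))*27 = (256 - 5*(-15))*27 = (256 + 75)*27 = 331*27 = 8937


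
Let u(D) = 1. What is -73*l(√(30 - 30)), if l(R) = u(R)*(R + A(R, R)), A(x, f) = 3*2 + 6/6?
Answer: -511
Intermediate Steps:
A(x, f) = 7 (A(x, f) = 6 + 6*(⅙) = 6 + 1 = 7)
l(R) = 7 + R (l(R) = 1*(R + 7) = 1*(7 + R) = 7 + R)
-73*l(√(30 - 30)) = -73*(7 + √(30 - 30)) = -73*(7 + √0) = -73*(7 + 0) = -73*7 = -511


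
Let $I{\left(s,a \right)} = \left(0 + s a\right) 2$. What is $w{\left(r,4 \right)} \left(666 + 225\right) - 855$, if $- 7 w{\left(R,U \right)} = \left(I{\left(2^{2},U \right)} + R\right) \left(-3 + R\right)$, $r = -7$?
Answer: $\frac{216765}{7} \approx 30966.0$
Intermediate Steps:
$I{\left(s,a \right)} = 2 a s$ ($I{\left(s,a \right)} = \left(0 + a s\right) 2 = a s 2 = 2 a s$)
$w{\left(R,U \right)} = - \frac{\left(-3 + R\right) \left(R + 8 U\right)}{7}$ ($w{\left(R,U \right)} = - \frac{\left(2 U 2^{2} + R\right) \left(-3 + R\right)}{7} = - \frac{\left(2 U 4 + R\right) \left(-3 + R\right)}{7} = - \frac{\left(8 U + R\right) \left(-3 + R\right)}{7} = - \frac{\left(R + 8 U\right) \left(-3 + R\right)}{7} = - \frac{\left(-3 + R\right) \left(R + 8 U\right)}{7}$)
$w{\left(r,4 \right)} \left(666 + 225\right) - 855 = \left(- \frac{\left(-7\right)^{2}}{7} + \frac{3}{7} \left(-7\right) + \frac{24}{7} \cdot 4 - \left(-8\right) 4\right) \left(666 + 225\right) - 855 = \left(\left(- \frac{1}{7}\right) 49 - 3 + \frac{96}{7} + 32\right) 891 - 855 = \left(-7 - 3 + \frac{96}{7} + 32\right) 891 - 855 = \frac{250}{7} \cdot 891 - 855 = \frac{222750}{7} - 855 = \frac{216765}{7}$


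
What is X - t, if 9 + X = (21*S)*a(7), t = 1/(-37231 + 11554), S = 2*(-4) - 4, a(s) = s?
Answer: -45525320/25677 ≈ -1773.0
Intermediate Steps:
S = -12 (S = -8 - 4 = -12)
t = -1/25677 (t = 1/(-25677) = -1/25677 ≈ -3.8945e-5)
X = -1773 (X = -9 + (21*(-12))*7 = -9 - 252*7 = -9 - 1764 = -1773)
X - t = -1773 - 1*(-1/25677) = -1773 + 1/25677 = -45525320/25677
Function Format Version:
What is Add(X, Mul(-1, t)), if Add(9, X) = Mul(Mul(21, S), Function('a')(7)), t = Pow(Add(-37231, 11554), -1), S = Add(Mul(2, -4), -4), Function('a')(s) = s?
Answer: Rational(-45525320, 25677) ≈ -1773.0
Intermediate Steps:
S = -12 (S = Add(-8, -4) = -12)
t = Rational(-1, 25677) (t = Pow(-25677, -1) = Rational(-1, 25677) ≈ -3.8945e-5)
X = -1773 (X = Add(-9, Mul(Mul(21, -12), 7)) = Add(-9, Mul(-252, 7)) = Add(-9, -1764) = -1773)
Add(X, Mul(-1, t)) = Add(-1773, Mul(-1, Rational(-1, 25677))) = Add(-1773, Rational(1, 25677)) = Rational(-45525320, 25677)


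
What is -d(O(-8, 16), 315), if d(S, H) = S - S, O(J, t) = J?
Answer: 0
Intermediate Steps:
d(S, H) = 0
-d(O(-8, 16), 315) = -1*0 = 0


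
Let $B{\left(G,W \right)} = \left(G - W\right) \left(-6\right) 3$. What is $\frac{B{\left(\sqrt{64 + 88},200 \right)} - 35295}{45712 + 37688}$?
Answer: $- \frac{2113}{5560} - \frac{3 \sqrt{38}}{6950} \approx -0.3827$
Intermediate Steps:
$B{\left(G,W \right)} = - 18 G + 18 W$ ($B{\left(G,W \right)} = \left(- 6 G + 6 W\right) 3 = - 18 G + 18 W$)
$\frac{B{\left(\sqrt{64 + 88},200 \right)} - 35295}{45712 + 37688} = \frac{\left(- 18 \sqrt{64 + 88} + 18 \cdot 200\right) - 35295}{45712 + 37688} = \frac{\left(- 18 \sqrt{152} + 3600\right) - 35295}{83400} = \left(\left(- 18 \cdot 2 \sqrt{38} + 3600\right) - 35295\right) \frac{1}{83400} = \left(\left(- 36 \sqrt{38} + 3600\right) - 35295\right) \frac{1}{83400} = \left(\left(3600 - 36 \sqrt{38}\right) - 35295\right) \frac{1}{83400} = \left(-31695 - 36 \sqrt{38}\right) \frac{1}{83400} = - \frac{2113}{5560} - \frac{3 \sqrt{38}}{6950}$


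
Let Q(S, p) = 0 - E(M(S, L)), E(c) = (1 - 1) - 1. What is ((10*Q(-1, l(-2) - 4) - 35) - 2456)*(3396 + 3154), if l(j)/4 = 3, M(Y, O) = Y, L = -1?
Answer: -16250550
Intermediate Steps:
l(j) = 12 (l(j) = 4*3 = 12)
E(c) = -1 (E(c) = 0 - 1 = -1)
Q(S, p) = 1 (Q(S, p) = 0 - 1*(-1) = 0 + 1 = 1)
((10*Q(-1, l(-2) - 4) - 35) - 2456)*(3396 + 3154) = ((10*1 - 35) - 2456)*(3396 + 3154) = ((10 - 35) - 2456)*6550 = (-25 - 2456)*6550 = -2481*6550 = -16250550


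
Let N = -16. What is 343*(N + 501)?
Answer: 166355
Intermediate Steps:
343*(N + 501) = 343*(-16 + 501) = 343*485 = 166355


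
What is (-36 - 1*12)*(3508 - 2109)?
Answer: -67152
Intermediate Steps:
(-36 - 1*12)*(3508 - 2109) = (-36 - 12)*1399 = -48*1399 = -67152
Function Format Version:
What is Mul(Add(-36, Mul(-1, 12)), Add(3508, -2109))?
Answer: -67152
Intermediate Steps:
Mul(Add(-36, Mul(-1, 12)), Add(3508, -2109)) = Mul(Add(-36, -12), 1399) = Mul(-48, 1399) = -67152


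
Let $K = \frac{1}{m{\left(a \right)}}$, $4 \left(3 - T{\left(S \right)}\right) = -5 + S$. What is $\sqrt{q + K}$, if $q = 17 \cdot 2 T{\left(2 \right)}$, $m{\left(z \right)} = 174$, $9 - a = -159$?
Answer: $\frac{\sqrt{965091}}{87} \approx 11.292$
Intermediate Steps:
$T{\left(S \right)} = \frac{17}{4} - \frac{S}{4}$ ($T{\left(S \right)} = 3 - \frac{-5 + S}{4} = 3 - \left(- \frac{5}{4} + \frac{S}{4}\right) = \frac{17}{4} - \frac{S}{4}$)
$a = 168$ ($a = 9 - -159 = 9 + 159 = 168$)
$K = \frac{1}{174} \approx 0.0057471$
$q = \frac{255}{2}$ ($q = 17 \cdot 2 \left(\frac{17}{4} - \frac{1}{2}\right) = 34 \left(\frac{17}{4} - \frac{1}{2}\right) = 34 \cdot \frac{15}{4} = \frac{255}{2} \approx 127.5$)
$\sqrt{q + K} = \sqrt{\frac{255}{2} + \frac{1}{174}} = \sqrt{\frac{11093}{87}} = \frac{\sqrt{965091}}{87}$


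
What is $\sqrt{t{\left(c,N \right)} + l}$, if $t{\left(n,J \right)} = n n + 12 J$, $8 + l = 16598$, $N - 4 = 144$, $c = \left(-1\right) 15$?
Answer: $\sqrt{18591} \approx 136.35$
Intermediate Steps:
$c = -15$
$N = 148$ ($N = 4 + 144 = 148$)
$l = 16590$ ($l = -8 + 16598 = 16590$)
$t{\left(n,J \right)} = n^{2} + 12 J$
$\sqrt{t{\left(c,N \right)} + l} = \sqrt{\left(\left(-15\right)^{2} + 12 \cdot 148\right) + 16590} = \sqrt{\left(225 + 1776\right) + 16590} = \sqrt{2001 + 16590} = \sqrt{18591}$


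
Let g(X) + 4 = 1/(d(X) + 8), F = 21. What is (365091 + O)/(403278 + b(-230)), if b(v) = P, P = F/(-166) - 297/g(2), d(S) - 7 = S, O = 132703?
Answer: 5536464868/4486094643 ≈ 1.2341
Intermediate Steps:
d(S) = 7 + S
g(X) = -4 + 1/(15 + X) (g(X) = -4 + 1/((7 + X) + 8) = -4 + 1/(15 + X))
P = 836727/11122 (P = 21/(-166) - 297*(15 + 2)/(-59 - 4*2) = 21*(-1/166) - 297*17/(-59 - 8) = -21/166 - 297/((1/17)*(-67)) = -21/166 - 297/(-67/17) = -21/166 - 297*(-17/67) = -21/166 + 5049/67 = 836727/11122 ≈ 75.232)
b(v) = 836727/11122
(365091 + O)/(403278 + b(-230)) = (365091 + 132703)/(403278 + 836727/11122) = 497794/(4486094643/11122) = 497794*(11122/4486094643) = 5536464868/4486094643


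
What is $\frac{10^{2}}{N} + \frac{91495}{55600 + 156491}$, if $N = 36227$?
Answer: $\frac{3335798465}{7683420657} \approx 0.43416$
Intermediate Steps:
$\frac{10^{2}}{N} + \frac{91495}{55600 + 156491} = \frac{10^{2}}{36227} + \frac{91495}{55600 + 156491} = 100 \cdot \frac{1}{36227} + \frac{91495}{212091} = \frac{100}{36227} + 91495 \cdot \frac{1}{212091} = \frac{100}{36227} + \frac{91495}{212091} = \frac{3335798465}{7683420657}$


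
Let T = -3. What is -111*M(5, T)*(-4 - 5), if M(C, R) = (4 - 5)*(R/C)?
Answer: 2997/5 ≈ 599.40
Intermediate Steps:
M(C, R) = -R/C
-111*M(5, T)*(-4 - 5) = -111*(-1*(-3)/5)*(-4 - 5) = -111*(-1*(-3)*⅕)*(-9) = -333*(-9)/5 = -111*(-27/5) = 2997/5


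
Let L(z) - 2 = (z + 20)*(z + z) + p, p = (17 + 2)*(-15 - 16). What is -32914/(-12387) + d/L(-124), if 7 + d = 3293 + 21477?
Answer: 1136336651/312214335 ≈ 3.6396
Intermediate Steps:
p = -589 (p = 19*(-31) = -589)
d = 24763 (d = -7 + (3293 + 21477) = -7 + 24770 = 24763)
L(z) = -587 + 2*z*(20 + z) (L(z) = 2 + ((z + 20)*(z + z) - 589) = 2 + ((20 + z)*(2*z) - 589) = 2 + (2*z*(20 + z) - 589) = 2 + (-589 + 2*z*(20 + z)) = -587 + 2*z*(20 + z))
-32914/(-12387) + d/L(-124) = -32914/(-12387) + 24763/(-587 + 2*(-124)² + 40*(-124)) = -32914*(-1/12387) + 24763/(-587 + 2*15376 - 4960) = 32914/12387 + 24763/(-587 + 30752 - 4960) = 32914/12387 + 24763/25205 = 1136336651/312214335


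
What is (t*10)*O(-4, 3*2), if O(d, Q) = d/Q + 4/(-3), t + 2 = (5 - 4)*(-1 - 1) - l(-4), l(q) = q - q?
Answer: 80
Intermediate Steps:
l(q) = 0
t = -4 (t = -2 + ((5 - 4)*(-1 - 1) - 1*0) = -2 + (1*(-2) + 0) = -2 + (-2 + 0) = -2 - 2 = -4)
O(d, Q) = -4/3 + d/Q (O(d, Q) = d/Q + 4*(-⅓) = d/Q - 4/3 = -4/3 + d/Q)
(t*10)*O(-4, 3*2) = (-4*10)*(-4/3 - 4/(3*2)) = -40*(-4/3 - 4/6) = -40*(-4/3 - 4*⅙) = -40*(-4/3 - ⅔) = -40*(-2) = 80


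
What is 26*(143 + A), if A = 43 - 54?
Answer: 3432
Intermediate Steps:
A = -11
26*(143 + A) = 26*(143 - 11) = 26*132 = 3432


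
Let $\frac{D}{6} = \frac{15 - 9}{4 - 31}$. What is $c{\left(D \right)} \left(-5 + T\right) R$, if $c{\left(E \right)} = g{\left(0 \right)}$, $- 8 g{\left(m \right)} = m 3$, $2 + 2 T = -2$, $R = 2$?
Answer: $0$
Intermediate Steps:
$T = -2$ ($T = -1 + \frac{1}{2} \left(-2\right) = -1 - 1 = -2$)
$D = - \frac{4}{3}$ ($D = 6 \frac{15 - 9}{4 - 31} = 6 \frac{6}{-27} = 6 \cdot 6 \left(- \frac{1}{27}\right) = 6 \left(- \frac{2}{9}\right) = - \frac{4}{3} \approx -1.3333$)
$g{\left(m \right)} = - \frac{3 m}{8}$ ($g{\left(m \right)} = - \frac{m 3}{8} = - \frac{3 m}{8}$)
$c{\left(E \right)} = 0$ ($c{\left(E \right)} = \left(- \frac{3}{8}\right) 0 = 0$)
$c{\left(D \right)} \left(-5 + T\right) R = 0 \left(-5 - 2\right) 2 = 0 \left(\left(-7\right) 2\right) = 0 \left(-14\right) = 0$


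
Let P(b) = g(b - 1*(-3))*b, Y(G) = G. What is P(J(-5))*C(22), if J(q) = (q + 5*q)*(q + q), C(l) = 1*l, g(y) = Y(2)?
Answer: 13200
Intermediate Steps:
g(y) = 2
C(l) = l
J(q) = 12*q² (J(q) = (6*q)*(2*q) = 12*q²)
P(b) = 2*b
P(J(-5))*C(22) = (2*(12*(-5)²))*22 = (2*(12*25))*22 = (2*300)*22 = 600*22 = 13200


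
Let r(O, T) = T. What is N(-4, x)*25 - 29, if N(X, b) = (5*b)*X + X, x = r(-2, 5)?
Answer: -2629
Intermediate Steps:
x = 5
N(X, b) = X + 5*X*b (N(X, b) = 5*X*b + X = X + 5*X*b)
N(-4, x)*25 - 29 = -4*(1 + 5*5)*25 - 29 = -4*(1 + 25)*25 - 29 = -4*26*25 - 29 = -104*25 - 29 = -2600 - 29 = -2629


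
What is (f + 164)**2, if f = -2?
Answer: 26244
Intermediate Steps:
(f + 164)**2 = (-2 + 164)**2 = 162**2 = 26244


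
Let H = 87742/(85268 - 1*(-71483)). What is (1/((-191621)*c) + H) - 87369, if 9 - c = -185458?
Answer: -486714911577689033390/5570832101469257 ≈ -87369.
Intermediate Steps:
c = 185467 (c = 9 - 1*(-185458) = 9 + 185458 = 185467)
H = 87742/156751 (H = 87742/(85268 + 71483) = 87742/156751 ≈ 0.55975)
(1/((-191621)*c) + H) - 87369 = (1/(-191621*185467) + 87742/156751) - 87369 = (-1/191621*1/185467 + 87742/156751) - 87369 = (-1/35539372007 + 87742/156751) - 87369 = 3118295578481443/5570832101469257 - 87369 = -486714911577689033390/5570832101469257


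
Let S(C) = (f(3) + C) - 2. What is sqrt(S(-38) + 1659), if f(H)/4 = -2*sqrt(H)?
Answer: sqrt(1619 - 8*sqrt(3)) ≈ 40.064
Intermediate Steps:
f(H) = -8*sqrt(H) (f(H) = 4*(-2*sqrt(H)) = -8*sqrt(H))
S(C) = -2 + C - 8*sqrt(3) (S(C) = (-8*sqrt(3) + C) - 2 = (C - 8*sqrt(3)) - 2 = -2 + C - 8*sqrt(3))
sqrt(S(-38) + 1659) = sqrt((-2 - 38 - 8*sqrt(3)) + 1659) = sqrt((-40 - 8*sqrt(3)) + 1659) = sqrt(1619 - 8*sqrt(3))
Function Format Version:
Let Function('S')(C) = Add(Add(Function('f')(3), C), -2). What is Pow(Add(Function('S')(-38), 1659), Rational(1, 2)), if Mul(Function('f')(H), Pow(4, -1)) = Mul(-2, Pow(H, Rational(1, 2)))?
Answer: Pow(Add(1619, Mul(-8, Pow(3, Rational(1, 2)))), Rational(1, 2)) ≈ 40.064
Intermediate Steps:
Function('f')(H) = Mul(-8, Pow(H, Rational(1, 2))) (Function('f')(H) = Mul(4, Mul(-2, Pow(H, Rational(1, 2)))) = Mul(-8, Pow(H, Rational(1, 2))))
Function('S')(C) = Add(-2, C, Mul(-8, Pow(3, Rational(1, 2)))) (Function('S')(C) = Add(Add(Mul(-8, Pow(3, Rational(1, 2))), C), -2) = Add(Add(C, Mul(-8, Pow(3, Rational(1, 2)))), -2) = Add(-2, C, Mul(-8, Pow(3, Rational(1, 2)))))
Pow(Add(Function('S')(-38), 1659), Rational(1, 2)) = Pow(Add(Add(-2, -38, Mul(-8, Pow(3, Rational(1, 2)))), 1659), Rational(1, 2)) = Pow(Add(Add(-40, Mul(-8, Pow(3, Rational(1, 2)))), 1659), Rational(1, 2)) = Pow(Add(1619, Mul(-8, Pow(3, Rational(1, 2)))), Rational(1, 2))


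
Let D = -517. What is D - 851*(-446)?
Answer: 379029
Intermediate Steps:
D - 851*(-446) = -517 - 851*(-446) = -517 + 379546 = 379029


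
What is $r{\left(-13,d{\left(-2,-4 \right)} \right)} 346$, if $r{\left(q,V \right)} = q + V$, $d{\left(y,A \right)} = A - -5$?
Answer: $-4152$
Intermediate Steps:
$d{\left(y,A \right)} = 5 + A$ ($d{\left(y,A \right)} = A + 5 = 5 + A$)
$r{\left(q,V \right)} = V + q$
$r{\left(-13,d{\left(-2,-4 \right)} \right)} 346 = \left(\left(5 - 4\right) - 13\right) 346 = \left(1 - 13\right) 346 = \left(-12\right) 346 = -4152$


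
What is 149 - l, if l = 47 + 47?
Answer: 55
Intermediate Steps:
l = 94
149 - l = 149 - 1*94 = 149 - 94 = 55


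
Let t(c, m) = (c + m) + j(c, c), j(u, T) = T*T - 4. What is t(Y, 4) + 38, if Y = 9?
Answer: 128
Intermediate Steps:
j(u, T) = -4 + T² (j(u, T) = T² - 4 = -4 + T²)
t(c, m) = -4 + c + m + c² (t(c, m) = (c + m) + (-4 + c²) = -4 + c + m + c²)
t(Y, 4) + 38 = (-4 + 9 + 4 + 9²) + 38 = (-4 + 9 + 4 + 81) + 38 = 90 + 38 = 128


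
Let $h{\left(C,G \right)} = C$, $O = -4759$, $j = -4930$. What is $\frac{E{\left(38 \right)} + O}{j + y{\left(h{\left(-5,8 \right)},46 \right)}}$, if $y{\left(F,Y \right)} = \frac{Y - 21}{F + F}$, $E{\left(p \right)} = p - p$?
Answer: $\frac{9518}{9865} \approx 0.96482$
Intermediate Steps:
$E{\left(p \right)} = 0$
$y{\left(F,Y \right)} = \frac{-21 + Y}{2 F}$
$\frac{E{\left(38 \right)} + O}{j + y{\left(h{\left(-5,8 \right)},46 \right)}} = \frac{0 - 4759}{-4930 + \frac{-21 + 46}{2 \left(-5\right)}} = - \frac{4759}{-4930 + \frac{1}{2} \left(- \frac{1}{5}\right) 25} = - \frac{4759}{-4930 - \frac{5}{2}} = - \frac{4759}{- \frac{9865}{2}} = \left(-4759\right) \left(- \frac{2}{9865}\right) = \frac{9518}{9865}$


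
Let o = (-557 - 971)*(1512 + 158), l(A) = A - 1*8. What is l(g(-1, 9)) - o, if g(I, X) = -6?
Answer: 2551746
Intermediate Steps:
l(A) = -8 + A (l(A) = A - 8 = -8 + A)
o = -2551760 (o = -1528*1670 = -2551760)
l(g(-1, 9)) - o = (-8 - 6) - 1*(-2551760) = -14 + 2551760 = 2551746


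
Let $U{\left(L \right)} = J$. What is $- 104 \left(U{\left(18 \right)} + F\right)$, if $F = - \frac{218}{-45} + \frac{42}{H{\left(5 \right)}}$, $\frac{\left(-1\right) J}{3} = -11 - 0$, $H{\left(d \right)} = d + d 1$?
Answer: $- \frac{196768}{45} \approx -4372.6$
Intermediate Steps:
$H{\left(d \right)} = 2 d$ ($H{\left(d \right)} = d + d = 2 d$)
$J = 33$ ($J = - 3 \left(-11 - 0\right) = - 3 \left(-11 + 0\right) = \left(-3\right) \left(-11\right) = 33$)
$F = \frac{407}{45}$ ($F = - \frac{218}{-45} + \frac{42}{2 \cdot 5} = \left(-218\right) \left(- \frac{1}{45}\right) + \frac{42}{10} = \frac{218}{45} + 42 \cdot \frac{1}{10} = \frac{218}{45} + \frac{21}{5} = \frac{407}{45} \approx 9.0444$)
$U{\left(L \right)} = 33$
$- 104 \left(U{\left(18 \right)} + F\right) = - 104 \left(33 + \frac{407}{45}\right) = \left(-104\right) \frac{1892}{45} = - \frac{196768}{45}$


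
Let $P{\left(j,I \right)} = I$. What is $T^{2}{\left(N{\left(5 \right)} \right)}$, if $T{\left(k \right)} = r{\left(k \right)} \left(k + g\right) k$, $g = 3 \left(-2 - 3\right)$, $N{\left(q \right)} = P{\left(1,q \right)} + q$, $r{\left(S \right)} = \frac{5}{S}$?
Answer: $625$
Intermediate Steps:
$N{\left(q \right)} = 2 q$ ($N{\left(q \right)} = q + q = 2 q$)
$g = -15$ ($g = 3 \left(-5\right) = -15$)
$T{\left(k \right)} = -75 + 5 k$ ($T{\left(k \right)} = \frac{5}{k} \left(k - 15\right) k = \frac{5}{k} \left(-15 + k\right) k = \frac{5 \left(-15 + k\right)}{k} k = -75 + 5 k$)
$T^{2}{\left(N{\left(5 \right)} \right)} = \left(-75 + 5 \cdot 2 \cdot 5\right)^{2} = \left(-75 + 5 \cdot 10\right)^{2} = \left(-75 + 50\right)^{2} = \left(-25\right)^{2} = 625$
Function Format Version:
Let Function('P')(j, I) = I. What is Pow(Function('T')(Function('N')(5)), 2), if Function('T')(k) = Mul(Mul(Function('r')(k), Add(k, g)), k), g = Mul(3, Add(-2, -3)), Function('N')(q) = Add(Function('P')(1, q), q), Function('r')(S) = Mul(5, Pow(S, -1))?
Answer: 625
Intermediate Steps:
Function('N')(q) = Mul(2, q) (Function('N')(q) = Add(q, q) = Mul(2, q))
g = -15 (g = Mul(3, -5) = -15)
Function('T')(k) = Add(-75, Mul(5, k)) (Function('T')(k) = Mul(Mul(Mul(5, Pow(k, -1)), Add(k, -15)), k) = Mul(Mul(Mul(5, Pow(k, -1)), Add(-15, k)), k) = Mul(Mul(5, Pow(k, -1), Add(-15, k)), k) = Add(-75, Mul(5, k)))
Pow(Function('T')(Function('N')(5)), 2) = Pow(Add(-75, Mul(5, Mul(2, 5))), 2) = Pow(Add(-75, Mul(5, 10)), 2) = Pow(Add(-75, 50), 2) = Pow(-25, 2) = 625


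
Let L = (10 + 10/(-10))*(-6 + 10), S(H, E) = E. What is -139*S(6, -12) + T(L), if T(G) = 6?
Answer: 1674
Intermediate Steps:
L = 36 (L = (10 + 10*(-1/10))*4 = (10 - 1)*4 = 9*4 = 36)
-139*S(6, -12) + T(L) = -139*(-12) + 6 = 1668 + 6 = 1674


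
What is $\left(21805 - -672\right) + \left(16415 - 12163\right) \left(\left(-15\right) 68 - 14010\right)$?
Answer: $-63885083$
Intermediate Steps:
$\left(21805 - -672\right) + \left(16415 - 12163\right) \left(\left(-15\right) 68 - 14010\right) = \left(21805 + 672\right) + 4252 \left(-1020 - 14010\right) = 22477 + 4252 \left(-15030\right) = 22477 - 63907560 = -63885083$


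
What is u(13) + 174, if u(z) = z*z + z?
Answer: 356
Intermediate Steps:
u(z) = z + z**2 (u(z) = z**2 + z = z + z**2)
u(13) + 174 = 13*(1 + 13) + 174 = 13*14 + 174 = 182 + 174 = 356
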